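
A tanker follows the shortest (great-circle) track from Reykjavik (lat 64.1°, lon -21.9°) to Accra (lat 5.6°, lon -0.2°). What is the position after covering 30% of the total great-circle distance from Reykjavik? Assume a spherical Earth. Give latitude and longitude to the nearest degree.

≈ lat 47°, lon -11°

Write both endpoints as unit vectors p₁, p₂ with components (cos φ cos λ, cos φ sin λ, sin φ).
The central angle between the endpoints is δ = arccos(p₁·p₂) ≈ 1.057 rad (60.5°).
Interpolate at f = 0.30 with slerp weights a = sin((1−f)δ)/sin δ ≈ 0.774, b = sin(fδ)/sin δ ≈ 0.358.
p = a·p₁ + b·p₂ ≈ (0.670, -0.127, 0.731); φ = arcsin(p_z) ≈ 47.00°, λ = atan2(p_y, p_x) ≈ -10.76°.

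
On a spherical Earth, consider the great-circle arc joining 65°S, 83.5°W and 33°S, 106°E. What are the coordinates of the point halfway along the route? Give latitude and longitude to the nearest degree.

From cos δ = sin φ₁ sin φ₂ + cos φ₁ cos φ₂ cos Δλ, the central angle is δ ≈ 1.426 rad (81.7°).
Interpolate at f = 1/2 with slerp weights a = sin((1−f)δ)/sin δ ≈ 0.661, b = sin(fδ)/sin δ ≈ 0.661.
p = a·p₁ + b·p₂ ≈ (-0.121, 0.255, -0.959); φ = arcsin(p_z) ≈ -73.58°, λ = atan2(p_y, p_x) ≈ 115.39°.

≈ 74°S, 115°E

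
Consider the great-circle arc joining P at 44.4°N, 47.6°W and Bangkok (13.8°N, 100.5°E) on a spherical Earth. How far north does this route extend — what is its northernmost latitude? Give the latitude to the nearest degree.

≈ 66°N

The great circle lies in the plane with unit normal n̂ = (p₁ × p₂)/|p₁ × p₂|.
Here n̂_z ≈ +0.404; the vertex latitude is φ_max = arccos|n̂_z| ≈ 66.1°.
Check via Clairaut: cos φ_max = |cos φ₁| · sin C = cos(44.4°)·sin(34.5°) ≈ 0.404, again giving ≈ 66.1°.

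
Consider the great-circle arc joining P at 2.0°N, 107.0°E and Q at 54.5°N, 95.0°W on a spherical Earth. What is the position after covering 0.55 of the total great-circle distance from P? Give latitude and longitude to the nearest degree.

The haversine formula gives a central angle δ ≈ 2.106 rad (120.6°) between the endpoints.
Interpolate at f = 0.55 with slerp weights a = sin((1−f)δ)/sin δ ≈ 0.944, b = sin(fδ)/sin δ ≈ 1.065.
p = a·p₁ + b·p₂ ≈ (-0.330, 0.286, 0.900); φ = arcsin(p_z) ≈ 64.12°, λ = atan2(p_y, p_x) ≈ 139.05°.

≈ 64°N, 139°E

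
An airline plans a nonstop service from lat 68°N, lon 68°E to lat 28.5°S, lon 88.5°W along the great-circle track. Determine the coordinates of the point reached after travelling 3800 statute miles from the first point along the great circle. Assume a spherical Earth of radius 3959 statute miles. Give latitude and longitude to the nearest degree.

From cos δ = sin φ₁ sin φ₂ + cos φ₁ cos φ₂ cos Δλ, the central angle is δ ≈ 2.410 rad (138.1°). The total great-circle distance is δ·R ≈ 2.410 × 3959 ≈ 9542 mi, so the target fraction is f = 3800/9542 ≈ 0.398.
Interpolate at f ≈ 0.398 with slerp weights a = sin((1−f)δ)/sin δ ≈ 1.487, b = sin(fδ)/sin δ ≈ 1.227.
p = a·p₁ + b·p₂ ≈ (0.237, -0.561, 0.793); φ = arcsin(p_z) ≈ 52.47°, λ = atan2(p_y, p_x) ≈ -67.12°.

≈ lat 52°N, lon 67°W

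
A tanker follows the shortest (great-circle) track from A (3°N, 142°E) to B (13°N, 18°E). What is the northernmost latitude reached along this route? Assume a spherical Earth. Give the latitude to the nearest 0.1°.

The great circle lies in the plane with unit normal n̂ = (p₁ × p₂)/|p₁ × p₂|.
Here n̂_z ≈ -0.953; the vertex latitude is φ_max = arccos|n̂_z| ≈ 17.6°.
Check via Clairaut: cos φ_max = |cos φ₁| · sin C = cos(3.0°)·sin(72.6°) ≈ 0.953, again giving ≈ 17.6°.

≈ 17.6°N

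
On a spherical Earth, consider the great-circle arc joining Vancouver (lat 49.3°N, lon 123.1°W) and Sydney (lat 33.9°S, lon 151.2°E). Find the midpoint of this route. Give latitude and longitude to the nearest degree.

From cos δ = sin φ₁ sin φ₂ + cos φ₁ cos φ₂ cos Δλ, the central angle is δ ≈ 1.963 rad (112.5°).
Interpolate at f = 1/2 with slerp weights a = sin((1−f)δ)/sin δ ≈ 0.900, b = sin(fδ)/sin δ ≈ 0.900.
p = a·p₁ + b·p₂ ≈ (-0.975, -0.132, 0.180); φ = arcsin(p_z) ≈ 10.39°, λ = atan2(p_y, p_x) ≈ -172.30°.

≈ lat 10°N, lon 172°W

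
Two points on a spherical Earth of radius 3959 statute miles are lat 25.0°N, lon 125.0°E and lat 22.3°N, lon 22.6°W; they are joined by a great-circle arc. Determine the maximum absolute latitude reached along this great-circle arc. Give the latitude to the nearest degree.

≈ 58°N

The great circle lies in the plane with unit normal n̂ = (p₁ × p₂)/|p₁ × p₂|.
Here n̂_z ≈ -0.537; the vertex latitude is φ_max = arccos|n̂_z| ≈ 57.5°.
Check via Clairaut: cos φ_max = |cos φ₁| · sin C = cos(25.0°)·sin(36.3°) ≈ 0.537, again giving ≈ 57.5°.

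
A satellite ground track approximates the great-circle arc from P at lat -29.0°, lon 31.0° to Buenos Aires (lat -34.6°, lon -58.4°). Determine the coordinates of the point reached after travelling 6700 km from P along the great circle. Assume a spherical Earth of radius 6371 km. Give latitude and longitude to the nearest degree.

≈ lat -39°, lon -43°

Write both endpoints as unit vectors p₁, p₂ with components (cos φ cos λ, cos φ sin λ, sin φ).
The central angle between the endpoints is δ = arccos(p₁·p₂) ≈ 1.284 rad (73.6°). The total great-circle distance is δ·R ≈ 1.284 × 6371 ≈ 8181 km, so the target fraction is f = 6700/8181 ≈ 0.819.
Interpolate at f ≈ 0.819 with slerp weights a = sin((1−f)δ)/sin δ ≈ 0.240, b = sin(fδ)/sin δ ≈ 0.905.
p = a·p₁ + b·p₂ ≈ (0.570, -0.526, -0.630); φ = arcsin(p_z) ≈ -39.08°, λ = atan2(p_y, p_x) ≈ -42.70°.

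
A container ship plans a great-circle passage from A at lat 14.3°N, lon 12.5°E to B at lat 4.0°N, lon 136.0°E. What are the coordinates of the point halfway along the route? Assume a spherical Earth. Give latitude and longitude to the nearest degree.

≈ lat 19°N, lon 76°E

Convert each endpoint to a unit vector on the sphere (x = cos φ cos λ, y = cos φ sin λ, z = sin φ).
The central angle between the endpoints is δ = arccos(p₁·p₂) ≈ 2.113 rad (121.1°).
Interpolate at f = 1/2 with slerp weights a = sin((1−f)δ)/sin δ ≈ 1.017, b = sin(fδ)/sin δ ≈ 1.017.
p = a·p₁ + b·p₂ ≈ (0.232, 0.918, 0.322); φ = arcsin(p_z) ≈ 18.79°, λ = atan2(p_y, p_x) ≈ 75.80°.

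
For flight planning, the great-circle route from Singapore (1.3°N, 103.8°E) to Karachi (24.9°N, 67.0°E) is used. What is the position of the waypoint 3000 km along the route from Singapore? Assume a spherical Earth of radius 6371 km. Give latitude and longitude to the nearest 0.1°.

≈ (16.9°N, 81.4°E)

Convert each endpoint to a unit vector on the sphere (x = cos φ cos λ, y = cos φ sin λ, z = sin φ).
The central angle between the endpoints is δ = arccos(p₁·p₂) ≈ 0.744 rad (42.6°). The total great-circle distance is δ·R ≈ 0.744 × 6371 ≈ 4741 km, so the target fraction is f = 3000/4741 ≈ 0.633.
Interpolate at f ≈ 0.633 with slerp weights a = sin((1−f)δ)/sin δ ≈ 0.398, b = sin(fδ)/sin δ ≈ 0.670.
p = a·p₁ + b·p₂ ≈ (0.142, 0.946, 0.291); φ = arcsin(p_z) ≈ 16.92°, λ = atan2(p_y, p_x) ≈ 81.44°.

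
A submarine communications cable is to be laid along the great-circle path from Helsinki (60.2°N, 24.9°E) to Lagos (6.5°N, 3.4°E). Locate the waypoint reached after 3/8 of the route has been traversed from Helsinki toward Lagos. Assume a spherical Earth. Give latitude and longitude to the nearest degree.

Convert each endpoint to a unit vector on the sphere (x = cos φ cos λ, y = cos φ sin λ, z = sin φ).
The central angle between the endpoints is δ = arccos(p₁·p₂) ≈ 0.979 rad (56.1°).
Interpolate at f = 3/8 with slerp weights a = sin((1−f)δ)/sin δ ≈ 0.692, b = sin(fδ)/sin δ ≈ 0.433.
p = a·p₁ + b·p₂ ≈ (0.741, 0.170, 0.650); φ = arcsin(p_z) ≈ 40.51°, λ = atan2(p_y, p_x) ≈ 12.94°.

≈ 41°N, 13°E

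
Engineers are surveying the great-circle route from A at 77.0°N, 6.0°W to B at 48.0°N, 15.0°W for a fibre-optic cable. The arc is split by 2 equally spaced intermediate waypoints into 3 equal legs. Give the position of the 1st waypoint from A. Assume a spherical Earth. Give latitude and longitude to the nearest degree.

Write both endpoints as unit vectors p₁, p₂ with components (cos φ cos λ, cos φ sin λ, sin φ).
The central angle between the endpoints is δ = arccos(p₁·p₂) ≈ 0.510 rad (29.2°).
Interpolate at f = 1/3 with slerp weights a = sin((1−f)δ)/sin δ ≈ 0.683, b = sin(fδ)/sin δ ≈ 0.347.
p = a·p₁ + b·p₂ ≈ (0.377, -0.076, 0.923); φ = arcsin(p_z) ≈ 67.39°, λ = atan2(p_y, p_x) ≈ -11.41°.

≈ 67°N, 11°W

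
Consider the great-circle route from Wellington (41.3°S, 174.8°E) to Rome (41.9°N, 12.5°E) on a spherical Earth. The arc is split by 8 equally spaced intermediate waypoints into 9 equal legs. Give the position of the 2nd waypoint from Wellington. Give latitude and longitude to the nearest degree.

From cos δ = sin φ₁ sin φ₂ + cos φ₁ cos φ₂ cos Δλ, the central angle is δ ≈ 2.911 rad (166.8°).
Interpolate at f = 2/9 with slerp weights a = sin((1−f)δ)/sin δ ≈ 3.362, b = sin(fδ)/sin δ ≈ 2.634.
p = a·p₁ + b·p₂ ≈ (-0.601, 0.653, -0.460); φ = arcsin(p_z) ≈ -27.38°, λ = atan2(p_y, p_x) ≈ 132.63°.

≈ (27°S, 133°E)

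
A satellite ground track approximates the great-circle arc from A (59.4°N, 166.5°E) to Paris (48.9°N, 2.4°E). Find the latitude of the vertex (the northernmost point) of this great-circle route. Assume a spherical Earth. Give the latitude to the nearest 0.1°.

≈ 84.4°N

The great circle lies in the plane with unit normal n̂ = (p₁ × p₂)/|p₁ × p₂|.
Here n̂_z ≈ -0.097; the vertex latitude is φ_max = arccos|n̂_z| ≈ 84.4°.
Check via Clairaut: cos φ_max = |cos φ₁| · sin C = cos(59.4°)·sin(11.0°) ≈ 0.097, again giving ≈ 84.4°.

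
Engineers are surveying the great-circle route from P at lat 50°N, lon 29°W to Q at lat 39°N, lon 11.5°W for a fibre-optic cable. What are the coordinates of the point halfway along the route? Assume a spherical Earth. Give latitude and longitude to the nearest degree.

Convert each endpoint to a unit vector on the sphere (x = cos φ cos λ, y = cos φ sin λ, z = sin φ).
The central angle between the endpoints is δ = arccos(p₁·p₂) ≈ 0.289 rad (16.6°).
Interpolate at f = 1/2 with slerp weights a = sin((1−f)δ)/sin δ ≈ 0.505, b = sin(fδ)/sin δ ≈ 0.505.
p = a·p₁ + b·p₂ ≈ (0.669, -0.236, 0.705); φ = arcsin(p_z) ≈ 44.83°, λ = atan2(p_y, p_x) ≈ -19.42°.

≈ lat 45°N, lon 19°W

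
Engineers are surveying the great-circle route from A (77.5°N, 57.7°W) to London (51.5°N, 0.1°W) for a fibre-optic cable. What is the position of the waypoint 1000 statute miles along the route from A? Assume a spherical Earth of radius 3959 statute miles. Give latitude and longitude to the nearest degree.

≈ (68°N, 17°W)

The haversine formula gives a central angle δ ≈ 0.580 rad (33.3°) between the endpoints. The total great-circle distance is δ·R ≈ 0.580 × 3959 ≈ 2298 mi, so the target fraction is f = 1000/2298 ≈ 0.435.
Interpolate at f ≈ 0.435 with slerp weights a = sin((1−f)δ)/sin δ ≈ 0.587, b = sin(fδ)/sin δ ≈ 0.456.
p = a·p₁ + b·p₂ ≈ (0.352, -0.108, 0.930); φ = arcsin(p_z) ≈ 68.42°, λ = atan2(p_y, p_x) ≈ -17.06°.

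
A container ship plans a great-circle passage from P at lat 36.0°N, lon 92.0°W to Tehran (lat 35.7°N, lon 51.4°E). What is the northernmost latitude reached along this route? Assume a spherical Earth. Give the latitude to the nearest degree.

The great circle lies in the plane with unit normal n̂ = (p₁ × p₂)/|p₁ × p₂|.
Here n̂_z ≈ +0.399; the vertex latitude is φ_max = arccos|n̂_z| ≈ 66.5°.
Check via Clairaut: cos φ_max = |cos φ₁| · sin C = cos(36.0°)·sin(29.5°) ≈ 0.399, again giving ≈ 66.5°.

≈ 67°N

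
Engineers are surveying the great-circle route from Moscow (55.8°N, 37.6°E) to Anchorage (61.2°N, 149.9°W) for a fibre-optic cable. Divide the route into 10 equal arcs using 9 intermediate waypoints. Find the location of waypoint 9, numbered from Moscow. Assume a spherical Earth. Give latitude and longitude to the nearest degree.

The haversine formula gives a central angle δ ≈ 1.097 rad (62.9°) between the endpoints.
Interpolate at f = 9/10 with slerp weights a = sin((1−f)δ)/sin δ ≈ 0.123, b = sin(fδ)/sin δ ≈ 0.938.
p = a·p₁ + b·p₂ ≈ (-0.336, -0.184, 0.924); φ = arcsin(p_z) ≈ 67.46°, λ = atan2(p_y, p_x) ≈ -151.25°.

≈ (67°N, 151°W)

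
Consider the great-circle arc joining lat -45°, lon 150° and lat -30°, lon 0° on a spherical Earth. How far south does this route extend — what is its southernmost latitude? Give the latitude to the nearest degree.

≈ -72°

The great circle lies in the plane with unit normal n̂ = (p₁ × p₂)/|p₁ × p₂|.
Here n̂_z ≈ -0.311; the vertex latitude is φ_max = arccos|n̂_z| ≈ 71.9°.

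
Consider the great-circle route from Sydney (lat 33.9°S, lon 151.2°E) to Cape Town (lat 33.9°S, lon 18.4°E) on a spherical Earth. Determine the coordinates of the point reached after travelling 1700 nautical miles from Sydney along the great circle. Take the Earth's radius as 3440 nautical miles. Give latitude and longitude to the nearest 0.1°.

≈ lat 53.2°S, lon 122.0°E

From cos δ = sin φ₁ sin φ₂ + cos φ₁ cos φ₂ cos Δλ, the central angle is δ ≈ 1.728 rad (99.0°). The total great-circle distance is δ·R ≈ 1.728 × 3440 ≈ 5946 nmi, so the target fraction is f = 1700/5946 ≈ 0.286.
Interpolate at f ≈ 0.286 with slerp weights a = sin((1−f)δ)/sin δ ≈ 0.956, b = sin(fδ)/sin δ ≈ 0.480.
p = a·p₁ + b·p₂ ≈ (-0.317, 0.508, -0.801); φ = arcsin(p_z) ≈ -53.22°, λ = atan2(p_y, p_x) ≈ 121.96°.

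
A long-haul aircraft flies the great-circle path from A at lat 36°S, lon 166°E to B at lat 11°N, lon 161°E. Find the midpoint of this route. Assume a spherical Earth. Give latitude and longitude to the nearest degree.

Write both endpoints as unit vectors p₁, p₂ with components (cos φ cos λ, cos φ sin λ, sin φ).
The central angle between the endpoints is δ = arccos(p₁·p₂) ≈ 0.824 rad (47.2°).
Interpolate at f = 1/2 with slerp weights a = sin((1−f)δ)/sin δ ≈ 0.546, b = sin(fδ)/sin δ ≈ 0.546.
p = a·p₁ + b·p₂ ≈ (-0.935, 0.281, -0.217); φ = arcsin(p_z) ≈ -12.51°, λ = atan2(p_y, p_x) ≈ 163.26°.

≈ lat 13°S, lon 163°E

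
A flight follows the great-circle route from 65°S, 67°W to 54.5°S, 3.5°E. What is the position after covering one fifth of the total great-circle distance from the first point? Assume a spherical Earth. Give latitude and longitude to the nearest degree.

≈ 66°S, 50°W

Convert each endpoint to a unit vector on the sphere (x = cos φ cos λ, y = cos φ sin λ, z = sin φ).
The central angle between the endpoints is δ = arccos(p₁·p₂) ≈ 0.610 rad (34.9°).
Interpolate at f = 1/5 with slerp weights a = sin((1−f)δ)/sin δ ≈ 0.818, b = sin(fδ)/sin δ ≈ 0.212.
p = a·p₁ + b·p₂ ≈ (0.258, -0.311, -0.915); φ = arcsin(p_z) ≈ -66.16°, λ = atan2(p_y, p_x) ≈ -50.28°.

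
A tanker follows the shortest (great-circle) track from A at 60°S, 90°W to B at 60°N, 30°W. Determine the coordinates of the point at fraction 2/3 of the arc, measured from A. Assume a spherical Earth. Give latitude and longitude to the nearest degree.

Write both endpoints as unit vectors p₁, p₂ with components (cos φ cos λ, cos φ sin λ, sin φ).
The central angle between the endpoints is δ = arccos(p₁·p₂) ≈ 2.246 rad (128.7°).
Interpolate at f = 2/3 with slerp weights a = sin((1−f)δ)/sin δ ≈ 0.872, b = sin(fδ)/sin δ ≈ 1.278.
p = a·p₁ + b·p₂ ≈ (0.553, -0.755, 0.351); φ = arcsin(p_z) ≈ 20.57°, λ = atan2(p_y, p_x) ≈ -53.78°.

≈ 21°N, 54°W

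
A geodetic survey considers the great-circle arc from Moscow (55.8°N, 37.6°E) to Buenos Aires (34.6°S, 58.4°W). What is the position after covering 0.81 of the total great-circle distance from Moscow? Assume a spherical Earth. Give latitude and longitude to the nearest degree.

≈ 16°S, 43°W

Convert each endpoint to a unit vector on the sphere (x = cos φ cos λ, y = cos φ sin λ, z = sin φ).
The central angle between the endpoints is δ = arccos(p₁·p₂) ≈ 2.115 rad (121.2°).
Interpolate at f = 0.81 with slerp weights a = sin((1−f)δ)/sin δ ≈ 0.457, b = sin(fδ)/sin δ ≈ 1.157.
p = a·p₁ + b·p₂ ≈ (0.703, -0.654, -0.279); φ = arcsin(p_z) ≈ -16.19°, λ = atan2(p_y, p_x) ≈ -42.96°.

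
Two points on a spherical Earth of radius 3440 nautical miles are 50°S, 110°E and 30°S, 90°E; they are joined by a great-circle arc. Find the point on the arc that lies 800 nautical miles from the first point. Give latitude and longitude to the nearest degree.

From cos δ = sin φ₁ sin φ₂ + cos φ₁ cos φ₂ cos Δλ, the central angle is δ ≈ 0.437 rad (25.0°). The total great-circle distance is δ·R ≈ 0.437 × 3440 ≈ 1503 nmi, so the target fraction is f = 800/1503 ≈ 0.532.
Interpolate at f ≈ 0.532 with slerp weights a = sin((1−f)δ)/sin δ ≈ 0.479, b = sin(fδ)/sin δ ≈ 0.545.
p = a·p₁ + b·p₂ ≈ (-0.105, 0.761, -0.640); φ = arcsin(p_z) ≈ -39.77°, λ = atan2(p_y, p_x) ≈ 97.88°.

≈ 40°S, 98°E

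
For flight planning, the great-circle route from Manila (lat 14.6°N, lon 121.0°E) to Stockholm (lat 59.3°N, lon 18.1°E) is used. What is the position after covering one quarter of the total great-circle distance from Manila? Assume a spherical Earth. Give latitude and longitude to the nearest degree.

Convert each endpoint to a unit vector on the sphere (x = cos φ cos λ, y = cos φ sin λ, z = sin φ).
The central angle between the endpoints is δ = arccos(p₁·p₂) ≈ 1.464 rad (83.9°).
Interpolate at f = 1/4 with slerp weights a = sin((1−f)δ)/sin δ ≈ 0.895, b = sin(fδ)/sin δ ≈ 0.360.
p = a·p₁ + b·p₂ ≈ (-0.272, 0.800, 0.535); φ = arcsin(p_z) ≈ 32.36°, λ = atan2(p_y, p_x) ≈ 108.76°.

≈ lat 32°N, lon 109°E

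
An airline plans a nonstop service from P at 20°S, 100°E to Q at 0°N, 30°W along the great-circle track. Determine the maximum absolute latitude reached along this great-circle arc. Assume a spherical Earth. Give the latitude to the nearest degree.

The great circle lies in the plane with unit normal n̂ = (p₁ × p₂)/|p₁ × p₂|.
Here n̂_z ≈ -0.903; the vertex latitude is φ_max = arccos|n̂_z| ≈ 25.4°.
Check via Clairaut: cos φ_max = |cos φ₁| · sin C = cos(20.0°)·sin(106.0°) ≈ 0.903, again giving ≈ 25.4°.

≈ 25°S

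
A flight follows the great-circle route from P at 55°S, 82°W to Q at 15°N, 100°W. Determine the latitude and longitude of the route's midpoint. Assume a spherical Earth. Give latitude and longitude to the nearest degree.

From cos δ = sin φ₁ sin φ₂ + cos φ₁ cos φ₂ cos Δλ, the central angle is δ ≈ 1.250 rad (71.6°).
Interpolate at f = 1/2 with slerp weights a = sin((1−f)δ)/sin δ ≈ 0.617, b = sin(fδ)/sin δ ≈ 0.617.
p = a·p₁ + b·p₂ ≈ (-0.054, -0.937, -0.346); φ = arcsin(p_z) ≈ -20.21°, λ = atan2(p_y, p_x) ≈ -93.31°.

≈ 20°S, 93°W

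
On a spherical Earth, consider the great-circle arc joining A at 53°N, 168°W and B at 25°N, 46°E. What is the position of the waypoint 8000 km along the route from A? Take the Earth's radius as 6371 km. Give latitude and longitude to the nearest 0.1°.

Write both endpoints as unit vectors p₁, p₂ with components (cos φ cos λ, cos φ sin λ, sin φ).
The central angle between the endpoints is δ = arccos(p₁·p₂) ≈ 1.686 rad (96.6°). The total great-circle distance is δ·R ≈ 1.686 × 6371 ≈ 10740 km, so the target fraction is f = 8000/10740 ≈ 0.745.
Interpolate at f ≈ 0.745 with slerp weights a = sin((1−f)δ)/sin δ ≈ 0.420, b = sin(fδ)/sin δ ≈ 0.957.
p = a·p₁ + b·p₂ ≈ (0.356, 0.571, 0.740); φ = arcsin(p_z) ≈ 47.70°, λ = atan2(p_y, p_x) ≈ 58.11°.

≈ 47.7°N, 58.1°E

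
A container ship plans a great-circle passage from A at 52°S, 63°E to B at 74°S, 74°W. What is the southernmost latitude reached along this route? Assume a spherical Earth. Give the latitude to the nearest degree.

≈ 81°S

The great circle lies in the plane with unit normal n̂ = (p₁ × p₂)/|p₁ × p₂|.
Here n̂_z ≈ -0.150; the vertex latitude is φ_max = arccos|n̂_z| ≈ 81.4°.
Check via Clairaut: cos φ_max = |cos φ₁| · sin C = cos(52.0°)·sin(165.9°) ≈ 0.150, again giving ≈ 81.4°.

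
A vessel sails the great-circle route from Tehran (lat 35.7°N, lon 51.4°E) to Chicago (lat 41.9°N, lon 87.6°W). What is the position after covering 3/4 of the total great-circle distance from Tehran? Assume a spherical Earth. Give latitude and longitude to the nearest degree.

≈ lat 60°N, lon 63°W

Write both endpoints as unit vectors p₁, p₂ with components (cos φ cos λ, cos φ sin λ, sin φ).
The central angle between the endpoints is δ = arccos(p₁·p₂) ≈ 1.637 rad (93.8°).
Interpolate at f = 3/4 with slerp weights a = sin((1−f)δ)/sin δ ≈ 0.399, b = sin(fδ)/sin δ ≈ 0.944.
p = a·p₁ + b·p₂ ≈ (0.232, -0.449, 0.863); φ = arcsin(p_z) ≈ 59.67°, λ = atan2(p_y, p_x) ≈ -62.71°.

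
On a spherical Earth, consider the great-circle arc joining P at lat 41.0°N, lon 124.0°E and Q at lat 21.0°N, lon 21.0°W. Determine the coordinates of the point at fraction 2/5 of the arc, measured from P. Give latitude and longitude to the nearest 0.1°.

Write both endpoints as unit vectors p₁, p₂ with components (cos φ cos λ, cos φ sin λ, sin φ).
The central angle between the endpoints is δ = arccos(p₁·p₂) ≈ 1.920 rad (110.0°).
Interpolate at f = 2/5 with slerp weights a = sin((1−f)δ)/sin δ ≈ 0.972, b = sin(fδ)/sin δ ≈ 0.739.
p = a·p₁ + b·p₂ ≈ (0.234, 0.361, 0.903); φ = arcsin(p_z) ≈ 64.52°, λ = atan2(p_y, p_x) ≈ 57.04°.

≈ lat 64.5°N, lon 57.0°E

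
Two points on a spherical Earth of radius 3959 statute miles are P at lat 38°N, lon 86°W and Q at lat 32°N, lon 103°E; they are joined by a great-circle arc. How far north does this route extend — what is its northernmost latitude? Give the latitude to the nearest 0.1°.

The great circle lies in the plane with unit normal n̂ = (p₁ × p₂)/|p₁ × p₂|.
Here n̂_z ≈ -0.111; the vertex latitude is φ_max = arccos|n̂_z| ≈ 83.6°.
Check via Clairaut: cos φ_max = |cos φ₁| · sin C = cos(38.0°)·sin(8.1°) ≈ 0.111, again giving ≈ 83.6°.

≈ 83.6°N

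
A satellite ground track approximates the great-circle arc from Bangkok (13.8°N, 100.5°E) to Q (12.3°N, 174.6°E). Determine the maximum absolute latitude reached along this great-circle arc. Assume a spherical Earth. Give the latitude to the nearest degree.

≈ 16°N

The great circle lies in the plane with unit normal n̂ = (p₁ × p₂)/|p₁ × p₂|.
Here n̂_z ≈ +0.960; the vertex latitude is φ_max = arccos|n̂_z| ≈ 16.2°.
Check via Clairaut: cos φ_max = |cos φ₁| · sin C = cos(13.8°)·sin(81.3°) ≈ 0.960, again giving ≈ 16.2°.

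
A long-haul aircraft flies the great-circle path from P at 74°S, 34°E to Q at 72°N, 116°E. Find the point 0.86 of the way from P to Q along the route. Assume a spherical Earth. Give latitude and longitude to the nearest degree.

Convert each endpoint to a unit vector on the sphere (x = cos φ cos λ, y = cos φ sin λ, z = sin φ).
The central angle between the endpoints is δ = arccos(p₁·p₂) ≈ 2.696 rad (154.5°).
Interpolate at f = 0.86 with slerp weights a = sin((1−f)δ)/sin δ ≈ 0.855, b = sin(fδ)/sin δ ≈ 1.701.
p = a·p₁ + b·p₂ ≈ (-0.035, 0.604, 0.796); φ = arcsin(p_z) ≈ 52.75°, λ = atan2(p_y, p_x) ≈ 93.32°.

≈ 53°N, 93°E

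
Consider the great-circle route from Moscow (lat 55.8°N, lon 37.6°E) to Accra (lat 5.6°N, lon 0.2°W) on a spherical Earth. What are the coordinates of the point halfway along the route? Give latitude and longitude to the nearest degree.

≈ lat 32°N, lon 13°E

From cos δ = sin φ₁ sin φ₂ + cos φ₁ cos φ₂ cos Δλ, the central angle is δ ≈ 1.021 rad (58.5°).
Interpolate at f = 1/2 with slerp weights a = sin((1−f)δ)/sin δ ≈ 0.573, b = sin(fδ)/sin δ ≈ 0.573.
p = a·p₁ + b·p₂ ≈ (0.825, 0.195, 0.530); φ = arcsin(p_z) ≈ 32.00°, λ = atan2(p_y, p_x) ≈ 13.26°.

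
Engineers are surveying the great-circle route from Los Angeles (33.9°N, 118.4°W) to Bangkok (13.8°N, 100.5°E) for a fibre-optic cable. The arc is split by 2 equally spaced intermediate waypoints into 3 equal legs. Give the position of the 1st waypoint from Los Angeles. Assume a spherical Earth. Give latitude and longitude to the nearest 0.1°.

≈ 53.8°N, 168.0°W

Write both endpoints as unit vectors p₁, p₂ with components (cos φ cos λ, cos φ sin λ, sin φ).
The central angle between the endpoints is δ = arccos(p₁·p₂) ≈ 2.088 rad (119.6°).
Interpolate at f = 1/3 with slerp weights a = sin((1−f)δ)/sin δ ≈ 1.132, b = sin(fδ)/sin δ ≈ 0.737.
p = a·p₁ + b·p₂ ≈ (-0.577, -0.122, 0.807); φ = arcsin(p_z) ≈ 53.83°, λ = atan2(p_y, p_x) ≈ -168.04°.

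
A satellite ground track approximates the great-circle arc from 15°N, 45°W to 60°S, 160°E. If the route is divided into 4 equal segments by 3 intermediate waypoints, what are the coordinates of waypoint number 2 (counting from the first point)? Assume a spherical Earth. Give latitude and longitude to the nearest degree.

Convert each endpoint to a unit vector on the sphere (x = cos φ cos λ, y = cos φ sin λ, z = sin φ).
The central angle between the endpoints is δ = arccos(p₁·p₂) ≈ 2.294 rad (131.4°).
Interpolate at f = 2/4 with slerp weights a = sin((1−f)δ)/sin δ ≈ 1.216, b = sin(fδ)/sin δ ≈ 1.216.
p = a·p₁ + b·p₂ ≈ (0.259, -0.623, -0.738); φ = arcsin(p_z) ≈ -47.59°, λ = atan2(p_y, p_x) ≈ -67.40°.

≈ 48°S, 67°W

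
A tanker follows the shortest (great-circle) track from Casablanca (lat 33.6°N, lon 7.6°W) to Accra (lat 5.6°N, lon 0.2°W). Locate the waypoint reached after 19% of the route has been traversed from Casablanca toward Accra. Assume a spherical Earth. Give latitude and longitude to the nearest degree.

Convert each endpoint to a unit vector on the sphere (x = cos φ cos λ, y = cos φ sin λ, z = sin φ).
The central angle between the endpoints is δ = arccos(p₁·p₂) ≈ 0.503 rad (28.8°).
Interpolate at f = 0.19 with slerp weights a = sin((1−f)δ)/sin δ ≈ 0.822, b = sin(fδ)/sin δ ≈ 0.198.
p = a·p₁ + b·p₂ ≈ (0.876, -0.091, 0.474); φ = arcsin(p_z) ≈ 28.31°, λ = atan2(p_y, p_x) ≈ -5.95°.

≈ lat 28°N, lon 6°W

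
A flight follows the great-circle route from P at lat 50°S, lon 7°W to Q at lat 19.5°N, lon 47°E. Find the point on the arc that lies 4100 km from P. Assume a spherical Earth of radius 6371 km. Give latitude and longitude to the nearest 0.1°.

≈ lat 21.4°S, lon 22.6°E

Convert each endpoint to a unit vector on the sphere (x = cos φ cos λ, y = cos φ sin λ, z = sin φ).
The central angle between the endpoints is δ = arccos(p₁·p₂) ≈ 1.470 rad (84.2°). The total great-circle distance is δ·R ≈ 1.470 × 6371 ≈ 9367 km, so the target fraction is f = 4100/9367 ≈ 0.438.
Interpolate at f ≈ 0.438 with slerp weights a = sin((1−f)δ)/sin δ ≈ 0.739, b = sin(fδ)/sin δ ≈ 0.603.
p = a·p₁ + b·p₂ ≈ (0.859, 0.358, -0.365); φ = arcsin(p_z) ≈ -21.41°, λ = atan2(p_y, p_x) ≈ 22.61°.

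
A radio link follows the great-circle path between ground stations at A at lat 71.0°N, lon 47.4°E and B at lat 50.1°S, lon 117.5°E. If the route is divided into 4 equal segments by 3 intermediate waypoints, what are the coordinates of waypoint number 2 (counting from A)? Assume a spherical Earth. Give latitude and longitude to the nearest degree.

Write both endpoints as unit vectors p₁, p₂ with components (cos φ cos λ, cos φ sin λ, sin φ).
The central angle between the endpoints is δ = arccos(p₁·p₂) ≈ 2.284 rad (130.9°).
Interpolate at f = 2/4 with slerp weights a = sin((1−f)δ)/sin δ ≈ 1.203, b = sin(fδ)/sin δ ≈ 1.203.
p = a·p₁ + b·p₂ ≈ (-0.091, 0.972, 0.214); φ = arcsin(p_z) ≈ 12.39°, λ = atan2(p_y, p_x) ≈ 95.36°.

≈ lat 12°N, lon 95°E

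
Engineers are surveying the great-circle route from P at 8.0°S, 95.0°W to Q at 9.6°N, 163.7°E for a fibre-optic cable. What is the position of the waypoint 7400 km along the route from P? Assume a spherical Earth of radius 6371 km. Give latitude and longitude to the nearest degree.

≈ 4°N, 161°W

The haversine formula gives a central angle δ ≈ 1.787 rad (102.4°) between the endpoints. The total great-circle distance is δ·R ≈ 1.787 × 6371 ≈ 11385 km, so the target fraction is f = 7400/11385 ≈ 0.650.
Interpolate at f ≈ 0.650 with slerp weights a = sin((1−f)δ)/sin δ ≈ 0.599, b = sin(fδ)/sin δ ≈ 0.939.
p = a·p₁ + b·p₂ ≈ (-0.941, -0.331, 0.073); φ = arcsin(p_z) ≈ 4.20°, λ = atan2(p_y, p_x) ≈ -160.59°.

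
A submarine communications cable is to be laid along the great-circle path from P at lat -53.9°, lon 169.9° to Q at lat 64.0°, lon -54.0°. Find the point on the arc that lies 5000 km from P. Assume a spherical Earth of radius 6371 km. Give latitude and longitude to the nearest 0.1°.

From cos δ = sin φ₁ sin φ₂ + cos φ₁ cos φ₂ cos Δλ, the central angle is δ ≈ 2.720 rad (155.8°). The total great-circle distance is δ·R ≈ 2.720 × 6371 ≈ 17327 km, so the target fraction is f = 5000/17327 ≈ 0.289.
Interpolate at f ≈ 0.289 with slerp weights a = sin((1−f)δ)/sin δ ≈ 2.282, b = sin(fδ)/sin δ ≈ 1.726.
p = a·p₁ + b·p₂ ≈ (-0.879, -0.376, -0.293); φ = arcsin(p_z) ≈ -17.02°, λ = atan2(p_y, p_x) ≈ -156.83°.

≈ lat -17.0°, lon -156.8°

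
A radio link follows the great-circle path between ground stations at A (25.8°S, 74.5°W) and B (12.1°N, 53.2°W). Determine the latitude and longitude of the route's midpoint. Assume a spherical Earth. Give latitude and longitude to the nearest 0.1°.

From cos δ = sin φ₁ sin φ₂ + cos φ₁ cos φ₂ cos Δλ, the central angle is δ ≈ 0.754 rad (43.2°).
Interpolate at f = 1/2 with slerp weights a = sin((1−f)δ)/sin δ ≈ 0.538, b = sin(fδ)/sin δ ≈ 0.538.
p = a·p₁ + b·p₂ ≈ (0.444, -0.888, -0.121); φ = arcsin(p_z) ≈ -6.97°, λ = atan2(p_y, p_x) ≈ -63.41°.

≈ (7.0°S, 63.4°W)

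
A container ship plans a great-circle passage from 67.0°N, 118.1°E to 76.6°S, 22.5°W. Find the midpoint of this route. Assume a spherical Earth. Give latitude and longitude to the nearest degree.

≈ 11°S, 83°E

Write both endpoints as unit vectors p₁, p₂ with components (cos φ cos λ, cos φ sin λ, sin φ).
The central angle between the endpoints is δ = arccos(p₁·p₂) ≈ 2.878 rad (164.9°).
Interpolate at f = 1/2 with slerp weights a = sin((1−f)δ)/sin δ ≈ 3.802, b = sin(fδ)/sin δ ≈ 3.802.
p = a·p₁ + b·p₂ ≈ (0.114, 0.973, -0.199); φ = arcsin(p_z) ≈ -11.46°, λ = atan2(p_y, p_x) ≈ 83.30°.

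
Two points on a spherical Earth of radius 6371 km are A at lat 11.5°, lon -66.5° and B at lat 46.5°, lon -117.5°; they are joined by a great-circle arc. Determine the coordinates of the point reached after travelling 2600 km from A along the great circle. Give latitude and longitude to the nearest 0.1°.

Write both endpoints as unit vectors p₁, p₂ with components (cos φ cos λ, cos φ sin λ, sin φ).
The central angle between the endpoints is δ = arccos(p₁·p₂) ≈ 0.965 rad (55.3°). The total great-circle distance is δ·R ≈ 0.965 × 6371 ≈ 6150 km, so the target fraction is f = 2600/6150 ≈ 0.423.
Interpolate at f ≈ 0.423 with slerp weights a = sin((1−f)δ)/sin δ ≈ 0.643, b = sin(fδ)/sin δ ≈ 0.483.
p = a·p₁ + b·p₂ ≈ (0.098, -0.873, 0.478); φ = arcsin(p_z) ≈ 28.58°, λ = atan2(p_y, p_x) ≈ -83.60°.

≈ lat 28.6°, lon -83.6°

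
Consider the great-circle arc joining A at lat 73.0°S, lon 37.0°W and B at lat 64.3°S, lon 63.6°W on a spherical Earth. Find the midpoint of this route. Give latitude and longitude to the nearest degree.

≈ lat 69°S, lon 53°W

Write both endpoints as unit vectors p₁, p₂ with components (cos φ cos λ, cos φ sin λ, sin φ).
The central angle between the endpoints is δ = arccos(p₁·p₂) ≈ 0.224 rad (12.8°).
Interpolate at f = 1/2 with slerp weights a = sin((1−f)δ)/sin δ ≈ 0.503, b = sin(fδ)/sin δ ≈ 0.503.
p = a·p₁ + b·p₂ ≈ (0.215, -0.284, -0.935); φ = arcsin(p_z) ≈ -69.15°, λ = atan2(p_y, p_x) ≈ -52.93°.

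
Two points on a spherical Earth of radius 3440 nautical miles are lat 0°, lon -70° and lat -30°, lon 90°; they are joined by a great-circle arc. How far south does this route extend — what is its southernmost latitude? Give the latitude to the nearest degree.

≈ -59°

The great circle lies in the plane with unit normal n̂ = (p₁ × p₂)/|p₁ × p₂|.
Here n̂_z ≈ +0.510; the vertex latitude is φ_max = arccos|n̂_z| ≈ 59.4°.
Check via Clairaut: cos φ_max = |cos φ₁| · sin C = cos(0.0°)·sin(149.4°) ≈ 0.510, again giving ≈ 59.4°.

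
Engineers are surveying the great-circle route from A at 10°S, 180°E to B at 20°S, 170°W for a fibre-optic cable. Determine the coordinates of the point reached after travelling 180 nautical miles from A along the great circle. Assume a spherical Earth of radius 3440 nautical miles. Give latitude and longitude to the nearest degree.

≈ 12°S, 178°W

Write both endpoints as unit vectors p₁, p₂ with components (cos φ cos λ, cos φ sin λ, sin φ).
The central angle between the endpoints is δ = arccos(p₁·p₂) ≈ 0.242 rad (13.9°). The total great-circle distance is δ·R ≈ 0.242 × 3440 ≈ 834 nmi, so the target fraction is f = 180/834 ≈ 0.216.
Interpolate at f ≈ 0.216 with slerp weights a = sin((1−f)δ)/sin δ ≈ 0.787, b = sin(fδ)/sin δ ≈ 0.218.
p = a·p₁ + b·p₂ ≈ (-0.977, -0.036, -0.211); φ = arcsin(p_z) ≈ -12.19°, λ = atan2(p_y, p_x) ≈ -177.92°.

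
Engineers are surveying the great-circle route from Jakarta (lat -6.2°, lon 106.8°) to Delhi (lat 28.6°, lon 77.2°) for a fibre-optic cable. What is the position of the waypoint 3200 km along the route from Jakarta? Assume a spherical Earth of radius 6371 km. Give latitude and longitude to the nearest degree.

Write both endpoints as unit vectors p₁, p₂ with components (cos φ cos λ, cos φ sin λ, sin φ).
The central angle between the endpoints is δ = arccos(p₁·p₂) ≈ 0.785 rad (45.0°). The total great-circle distance is δ·R ≈ 0.785 × 6371 ≈ 5003 km, so the target fraction is f = 3200/5003 ≈ 0.640.
Interpolate at f ≈ 0.640 with slerp weights a = sin((1−f)δ)/sin δ ≈ 0.395, b = sin(fδ)/sin δ ≈ 0.681.
p = a·p₁ + b·p₂ ≈ (0.019, 0.959, 0.283); φ = arcsin(p_z) ≈ 16.46°, λ = atan2(p_y, p_x) ≈ 88.87°.

≈ lat 16°, lon 89°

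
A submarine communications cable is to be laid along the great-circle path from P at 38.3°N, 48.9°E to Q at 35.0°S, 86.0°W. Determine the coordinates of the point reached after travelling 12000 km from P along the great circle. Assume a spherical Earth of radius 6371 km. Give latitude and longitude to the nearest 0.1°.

≈ 17.9°S, 50.1°W

The haversine formula gives a central angle δ ≈ 2.514 rad (144.0°) between the endpoints. The total great-circle distance is δ·R ≈ 2.514 × 6371 ≈ 16015 km, so the target fraction is f = 12000/16015 ≈ 0.749.
Interpolate at f ≈ 0.749 with slerp weights a = sin((1−f)δ)/sin δ ≈ 1.003, b = sin(fδ)/sin δ ≈ 1.620.
p = a·p₁ + b·p₂ ≈ (0.610, -0.730, -0.307); φ = arcsin(p_z) ≈ -17.90°, λ = atan2(p_y, p_x) ≈ -50.13°.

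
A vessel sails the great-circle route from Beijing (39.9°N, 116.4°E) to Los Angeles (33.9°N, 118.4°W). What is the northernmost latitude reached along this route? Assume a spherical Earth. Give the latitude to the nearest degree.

≈ 59°N

The great circle lies in the plane with unit normal n̂ = (p₁ × p₂)/|p₁ × p₂|.
Here n̂_z ≈ +0.520; the vertex latitude is φ_max = arccos|n̂_z| ≈ 58.6°.
Check via Clairaut: cos φ_max = |cos φ₁| · sin C = cos(39.9°)·sin(42.7°) ≈ 0.520, again giving ≈ 58.6°.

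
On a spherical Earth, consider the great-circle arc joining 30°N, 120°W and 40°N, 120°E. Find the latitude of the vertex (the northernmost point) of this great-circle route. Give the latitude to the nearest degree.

≈ 55°N

The great circle lies in the plane with unit normal n̂ = (p₁ × p₂)/|p₁ × p₂|.
Here n̂_z ≈ -0.575; the vertex latitude is φ_max = arccos|n̂_z| ≈ 54.9°.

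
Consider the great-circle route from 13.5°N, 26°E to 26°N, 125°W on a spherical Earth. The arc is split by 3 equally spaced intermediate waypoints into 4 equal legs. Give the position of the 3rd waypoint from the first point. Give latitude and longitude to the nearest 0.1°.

The haversine formula gives a central angle δ ≈ 2.294 rad (131.5°) between the endpoints.
Interpolate at f = 3/4 with slerp weights a = sin((1−f)δ)/sin δ ≈ 0.724, b = sin(fδ)/sin δ ≈ 1.319.
p = a·p₁ + b·p₂ ≈ (-0.047, -0.663, 0.747); φ = arcsin(p_z) ≈ 48.36°, λ = atan2(p_y, p_x) ≈ -94.09°.

≈ 48.4°N, 94.1°W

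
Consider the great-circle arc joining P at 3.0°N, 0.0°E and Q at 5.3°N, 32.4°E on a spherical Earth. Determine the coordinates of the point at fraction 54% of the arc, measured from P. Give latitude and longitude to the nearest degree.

≈ 4°N, 17°E

The haversine formula gives a central angle δ ≈ 0.565 rad (32.4°) between the endpoints.
Interpolate at f = 0.54 with slerp weights a = sin((1−f)δ)/sin δ ≈ 0.480, b = sin(fδ)/sin δ ≈ 0.561.
p = a·p₁ + b·p₂ ≈ (0.951, 0.299, 0.077); φ = arcsin(p_z) ≈ 4.41°, λ = atan2(p_y, p_x) ≈ 17.47°.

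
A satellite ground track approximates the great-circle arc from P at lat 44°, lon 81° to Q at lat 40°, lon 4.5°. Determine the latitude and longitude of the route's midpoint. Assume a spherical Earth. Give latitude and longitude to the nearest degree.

Convert each endpoint to a unit vector on the sphere (x = cos φ cos λ, y = cos φ sin λ, z = sin φ).
The central angle between the endpoints is δ = arccos(p₁·p₂) ≈ 0.958 rad (54.9°).
Interpolate at f = 1/2 with slerp weights a = sin((1−f)δ)/sin δ ≈ 0.563, b = sin(fδ)/sin δ ≈ 0.563.
p = a·p₁ + b·p₂ ≈ (0.494, 0.434, 0.754); φ = arcsin(p_z) ≈ 48.90°, λ = atan2(p_y, p_x) ≈ 41.33°.

≈ lat 49°, lon 41°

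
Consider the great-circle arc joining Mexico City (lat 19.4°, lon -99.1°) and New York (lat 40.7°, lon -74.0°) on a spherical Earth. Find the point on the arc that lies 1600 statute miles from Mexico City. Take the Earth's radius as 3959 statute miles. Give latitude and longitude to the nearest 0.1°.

≈ lat 36.2°, lon -81.0°

From cos δ = sin φ₁ sin φ₂ + cos φ₁ cos φ₂ cos Δλ, the central angle is δ ≈ 0.527 rad (30.2°). The total great-circle distance is δ·R ≈ 0.527 × 3959 ≈ 2088 mi, so the target fraction is f = 1600/2088 ≈ 0.766.
Interpolate at f ≈ 0.766 with slerp weights a = sin((1−f)δ)/sin δ ≈ 0.244, b = sin(fδ)/sin δ ≈ 0.781.
p = a·p₁ + b·p₂ ≈ (0.127, -0.797, 0.591); φ = arcsin(p_z) ≈ 36.20°, λ = atan2(p_y, p_x) ≈ -80.95°.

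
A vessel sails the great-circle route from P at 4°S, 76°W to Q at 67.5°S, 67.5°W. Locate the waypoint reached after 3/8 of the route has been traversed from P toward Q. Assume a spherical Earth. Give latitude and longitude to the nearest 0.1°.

From cos δ = sin φ₁ sin φ₂ + cos φ₁ cos φ₂ cos Δλ, the central angle is δ ≈ 1.113 rad (63.8°).
Interpolate at f = 3/8 with slerp weights a = sin((1−f)δ)/sin δ ≈ 0.714, b = sin(fδ)/sin δ ≈ 0.452.
p = a·p₁ + b·p₂ ≈ (0.239, -0.851, -0.467); φ = arcsin(p_z) ≈ -27.86°, λ = atan2(p_y, p_x) ≈ -74.34°.

≈ 27.9°S, 74.3°W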